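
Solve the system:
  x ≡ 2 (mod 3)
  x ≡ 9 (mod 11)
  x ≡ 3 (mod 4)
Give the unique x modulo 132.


Moduli 3, 11, 4 are pairwise coprime; by CRT there is a unique solution modulo M = 3 · 11 · 4 = 132.
Solve pairwise, accumulating the modulus:
  Start with x ≡ 2 (mod 3).
  Combine with x ≡ 9 (mod 11): since gcd(3, 11) = 1, we get a unique residue mod 33.
    Write x = 2 + 3·t and substitute into x ≡ 9 (mod 11): 3·t ≡ 9 − 2 = 7 (mod 11).
    The inverse of 3 mod 11 is 4 (since 3·4 = 12 = 1·11 + 1), so t ≡ 4·7 = 28 ≡ 6 (mod 11).
    Then x = 2 + 3·6 = 20, valid modulo lcm(3, 11) = 33: x ≡ 20 (mod 33).
  Combine with x ≡ 3 (mod 4): since gcd(33, 4) = 1, we get a unique residue mod 132.
    Write x = 20 + 33·t and substitute into x ≡ 3 (mod 4): 33·t ≡ 3 − 20 = -17 (mod 4).
    Reduce coefficients mod 4: 1·t ≡ 3 (mod 4).
    So t ≡ 3 (mod 4).
    Then x = 20 + 33·3 = 119, valid modulo lcm(33, 4) = 132: x ≡ 119 (mod 132).
Verify: 119 mod 3 = 2 ✓, 119 mod 11 = 9 ✓, 119 mod 4 = 3 ✓.

x ≡ 119 (mod 132).


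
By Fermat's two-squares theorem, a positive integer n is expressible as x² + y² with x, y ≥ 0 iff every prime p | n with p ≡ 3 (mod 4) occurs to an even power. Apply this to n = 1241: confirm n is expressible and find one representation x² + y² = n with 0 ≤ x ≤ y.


Step 1: Factor n = 1241 = 17 · 73.
Step 2: Check the mod-4 condition on each prime factor: 17 ≡ 1 (mod 4), exponent 1; 73 ≡ 1 (mod 4), exponent 1.
All primes ≡ 3 (mod 4) appear to even exponent (or don't appear), so by the two-squares theorem n IS expressible as a sum of two squares.
Step 3: Build a representation. Here n = 17 · 73 is a product of primes ≡ 1 (mod 4). Each prime p ≡ 1 (mod 4) is itself a sum of two squares; find a² by testing p − a² for a perfect square:
  17: 17 − 1² = 16 = 4² ⇒ 17 = 1² + 4².
  73: 73 − 1² = 72, 73 − 2² = 69, 73 − 3² = 64 = 8² ⇒ 73 = 3² + 8².
  Combine using the Brahmagupta–Fibonacci identity (a² + b²)(c² + d²) = (ac − bd)² + (ad + bc)² = (ac + bd)² + (ad − bc)²:
  17 · 73 = 1241: from (1² + 4²)(3² + 8²), take (1·3 − 4·8, 1·8 + 4·3) = (3 − 32, 8 + 12) = (-29, 20); dropping signs (only squares matter) gives (29, 20); check 29² + 20² = 841 + 400 = 1241 ✓.
Step 4: Order so x ≤ y and verify: 20² + 29² = 400 + 841 = 1241 = n. ✓

n = 1241 = 20² + 29² (one valid representation with x ≤ y).


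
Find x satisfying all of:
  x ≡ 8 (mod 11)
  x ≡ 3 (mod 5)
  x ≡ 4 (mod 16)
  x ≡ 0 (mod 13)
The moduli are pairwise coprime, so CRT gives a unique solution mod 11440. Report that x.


Product of moduli M = 11 · 5 · 16 · 13 = 11440.
Merge one congruence at a time:
  Start: x ≡ 8 (mod 11).
  Combine with x ≡ 3 (mod 5); new modulus lcm = 55.
    Write x = 8 + 11·t and substitute into x ≡ 3 (mod 5): 11·t ≡ 3 − 8 = -5 (mod 5).
    Reduce coefficients mod 5: 1·t ≡ 0 (mod 5).
    So t ≡ 0 (mod 5).
    Then x = 8 + 11·0 = 8, valid modulo lcm(11, 5) = 55: x ≡ 8 (mod 55).
  Combine with x ≡ 4 (mod 16); new modulus lcm = 880.
    Write x = 8 + 55·t and substitute into x ≡ 4 (mod 16): 55·t ≡ 4 − 8 = -4 (mod 16).
    Reduce coefficients mod 16: 7·t ≡ 12 (mod 16).
    The inverse of 7 mod 16 is 7 (since 7·7 = 49 = 3·16 + 1), so t ≡ 7·12 = 84 ≡ 4 (mod 16).
    Then x = 8 + 55·4 = 228, valid modulo lcm(55, 16) = 880: x ≡ 228 (mod 880).
  Combine with x ≡ 0 (mod 13); new modulus lcm = 11440.
    Write x = 228 + 880·t and substitute into x ≡ 0 (mod 13): 880·t ≡ 0 − 228 = -228 (mod 13).
    Reduce coefficients mod 13: 9·t ≡ 6 (mod 13).
    The inverse of 9 mod 13 is 3 (since 9·3 = 27 = 2·13 + 1), so t ≡ 3·6 = 18 ≡ 5 (mod 13).
    Then x = 228 + 880·5 = 4628, valid modulo lcm(880, 13) = 11440: x ≡ 4628 (mod 11440).
Verify against each original: 4628 mod 11 = 8, 4628 mod 5 = 3, 4628 mod 16 = 4, 4628 mod 13 = 0.

x ≡ 4628 (mod 11440).


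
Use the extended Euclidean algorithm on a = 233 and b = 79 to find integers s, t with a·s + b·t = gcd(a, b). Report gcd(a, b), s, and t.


Euclidean algorithm on (233, 79) — divide until remainder is 0:
  233 = 2 · 79 + 75
  79 = 1 · 75 + 4
  75 = 18 · 4 + 3
  4 = 1 · 3 + 1
  3 = 3 · 1 + 0
gcd(233, 79) = 1.
Track Bezout coefficients alongside the remainders: start with r₀ = 233 = a·1 + b·0 (s = 1, t = 0) and r₁ = 79 = a·0 + b·1 (s = 0, t = 1); each new remainder r_{k+1} = r_{k-1} − q_k·r_k inherits s_{k+1} = s_{k-1} − q_k·s_k, t_{k+1} = t_{k-1} − q_k·t_k, so r_k = a·s_k + b·t_k at every step:
  q = 2: r = 75, s = 1 − 2·0 = 1, t = 0 − 2·1 = -2  (check: 233·1 + 79·(-2) = 75)
  q = 1: r = 4, s = 0 − 1·1 = -1, t = 1 − 1·(-2) = 3  (check: 233·(-1) + 79·3 = 4)
  q = 18: r = 3, s = 1 − 18·(-1) = 19, t = -2 − 18·3 = -56  (check: 233·19 + 79·(-56) = 3)
  q = 1: r = 1, s = -1 − 1·19 = -20, t = 3 − 1·(-56) = 59  (check: 233·(-20) + 79·59 = 1)
The row with r = 1 (the gcd) gives the Bezout coefficients s = -20, t = 59.
Result: 233 · (-20) + 79 · (59) = 1.

gcd(233, 79) = 1; s = -20, t = 59 (check: 233·(-20) + 79·59 = 1).


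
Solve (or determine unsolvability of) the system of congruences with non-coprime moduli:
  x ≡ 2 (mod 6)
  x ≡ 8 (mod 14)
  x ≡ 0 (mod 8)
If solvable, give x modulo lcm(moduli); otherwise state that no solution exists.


Moduli 6, 14, 8 are not pairwise coprime, so CRT works modulo lcm(m_i) when all pairwise compatibility conditions hold.
Pairwise compatibility: gcd(m_i, m_j) must divide a_i - a_j for every pair.
Merge one congruence at a time:
  Start: x ≡ 2 (mod 6).
  Combine with x ≡ 8 (mod 14): gcd(6, 14) = 2; 8 - 2 = 6, which IS divisible by 2, so compatible.
    Write x = 2 + 6·t and substitute into x ≡ 8 (mod 14): 6·t ≡ 8 − 2 = 6 (mod 14).
    Divide the congruence (and modulus) by g = 2: 3·t ≡ 3 (mod 7).
    The inverse of 3 mod 7 is 5 (since 3·5 = 15 = 2·7 + 1), so t ≡ 5·3 = 15 ≡ 1 (mod 7).
    Then x = 2 + 6·1 = 8, valid modulo lcm(6, 14) = 42: x ≡ 8 (mod 42).
  Combine with x ≡ 0 (mod 8): gcd(42, 8) = 2; 0 - 8 = -8, which IS divisible by 2, so compatible.
    Write x = 8 + 42·t and substitute into x ≡ 0 (mod 8): 42·t ≡ 0 − 8 = -8 (mod 8).
    Divide the congruence (and modulus) by g = 2: 21·t ≡ -4 (mod 4).
    Reduce coefficients mod 4: 1·t ≡ 0 (mod 4).
    So t ≡ 0 (mod 4).
    Then x = 8 + 42·0 = 8, valid modulo lcm(42, 8) = 168: x ≡ 8 (mod 168).
Verify: 8 mod 6 = 2, 8 mod 14 = 8, 8 mod 8 = 0.

x ≡ 8 (mod 168).


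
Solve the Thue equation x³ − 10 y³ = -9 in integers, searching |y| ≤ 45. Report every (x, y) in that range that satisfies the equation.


The equation is x³ - 10y³ = -9. For fixed y, x³ = 10·y³ − 9, so a solution requires the RHS to be a perfect cube.
Strategy: iterate y from -45 to 45, compute RHS = 10·y³ − 9, and check whether it is a (positive or negative) perfect cube.
Check small values of y:
  y = 0: RHS = -9 is not a perfect cube.
  y = 1: RHS = 1 = (1)³ ⇒ x = 1 works.
  y = -1: RHS = -19 is not a perfect cube.
  y = 2: RHS = 71 is not a perfect cube.
  y = -2: RHS = -89 is not a perfect cube.
  y = 3: RHS = 261 is not a perfect cube.
  y = -3: RHS = -279 is not a perfect cube.
Continuing the search up to |y| = 45 finds no further solutions beyond those listed.
Collected solutions: (1, 1).

Solutions (with |y| ≤ 45): (1, 1).


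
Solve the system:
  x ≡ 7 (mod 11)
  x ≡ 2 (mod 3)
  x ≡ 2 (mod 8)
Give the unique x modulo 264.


Moduli 11, 3, 8 are pairwise coprime; by CRT there is a unique solution modulo M = 11 · 3 · 8 = 264.
Solve pairwise, accumulating the modulus:
  Start with x ≡ 7 (mod 11).
  Combine with x ≡ 2 (mod 3): since gcd(11, 3) = 1, we get a unique residue mod 33.
    Write x = 7 + 11·t and substitute into x ≡ 2 (mod 3): 11·t ≡ 2 − 7 = -5 (mod 3).
    Reduce coefficients mod 3: 2·t ≡ 1 (mod 3).
    The inverse of 2 mod 3 is 2 (since 2·2 = 4 = 1·3 + 1), so t ≡ 2·1 = 2 ≡ 2 (mod 3).
    Then x = 7 + 11·2 = 29, valid modulo lcm(11, 3) = 33: x ≡ 29 (mod 33).
  Combine with x ≡ 2 (mod 8): since gcd(33, 8) = 1, we get a unique residue mod 264.
    Write x = 29 + 33·t and substitute into x ≡ 2 (mod 8): 33·t ≡ 2 − 29 = -27 (mod 8).
    Reduce coefficients mod 8: 1·t ≡ 5 (mod 8).
    So t ≡ 5 (mod 8).
    Then x = 29 + 33·5 = 194, valid modulo lcm(33, 8) = 264: x ≡ 194 (mod 264).
Verify: 194 mod 11 = 7 ✓, 194 mod 3 = 2 ✓, 194 mod 8 = 2 ✓.

x ≡ 194 (mod 264).


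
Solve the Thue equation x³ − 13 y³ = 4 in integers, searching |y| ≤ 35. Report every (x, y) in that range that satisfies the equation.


The equation is x³ - 13y³ = 4. For fixed y, x³ = 13·y³ + 4, so a solution requires the RHS to be a perfect cube.
Strategy: iterate y from -35 to 35, compute RHS = 13·y³ + 4, and check whether it is a (positive or negative) perfect cube.
Check small values of y:
  y = 0: RHS = 4 is not a perfect cube.
  y = 1: RHS = 17 is not a perfect cube.
  y = -1: RHS = -9 is not a perfect cube.
  y = 2: RHS = 108 is not a perfect cube.
  y = -2: RHS = -100 is not a perfect cube.
  y = 3: RHS = 355 is not a perfect cube.
  y = -3: RHS = -347 is not a perfect cube.
Continuing the search up to |y| = 35 finds no solutions either.
No (x, y) in the scanned range satisfies the equation.

No integer solutions with |y| ≤ 35.


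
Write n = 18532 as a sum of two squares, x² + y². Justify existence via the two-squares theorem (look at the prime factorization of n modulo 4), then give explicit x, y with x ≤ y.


Step 1: Factor n = 18532 = 2^2 · 41 · 113.
Step 2: Check the mod-4 condition on each prime factor: 2 = 2 (special); 41 ≡ 1 (mod 4), exponent 1; 113 ≡ 1 (mod 4), exponent 1.
All primes ≡ 3 (mod 4) appear to even exponent (or don't appear), so by the two-squares theorem n IS expressible as a sum of two squares.
Step 3: Build a representation. Group n = k² · m with k = 2 and m = 41 · 113 = 4633 (a product of primes ≡ 1 (mod 4)); a representation of m scales to one of n via (k·x)² + (k·y)² = k²(x² + y²). Each prime p ≡ 1 (mod 4) is itself a sum of two squares; find a² by testing p − a² for a perfect square:
  41: 41 − 1² = 40, 41 − 2² = 37, 41 − 3² = 32, 41 − 4² = 25 = 5² ⇒ 41 = 4² + 5².
  113: 113 − 1² = 112, 113 − 2² = 109, 113 − 3² = 104, 113 − 4² = 97, 113 − 5² = 88, 113 − 6² = 77, 113 − 7² = 64 = 8² ⇒ 113 = 7² + 8².
  Combine using the Brahmagupta–Fibonacci identity (a² + b²)(c² + d²) = (ac − bd)² + (ad + bc)² = (ac + bd)² + (ad − bc)²:
  41 · 113 = 4633: from (4² + 5²)(7² + 8²), take (4·7 − 5·8, 4·8 + 5·7) = (28 − 40, 32 + 35) = (-12, 67); dropping signs (only squares matter) gives (12, 67); check 12² + 67² = 144 + 4489 = 4633 ✓.
  Scale by k = 2: (2·12, 2·67) = (24, 134).
Step 4: Order so x ≤ y and verify: 24² + 134² = 576 + 17956 = 18532 = n. ✓

n = 18532 = 24² + 134² (one valid representation with x ≤ y).


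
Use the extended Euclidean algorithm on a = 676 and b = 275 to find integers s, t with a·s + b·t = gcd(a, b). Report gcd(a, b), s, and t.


Euclidean algorithm on (676, 275) — divide until remainder is 0:
  676 = 2 · 275 + 126
  275 = 2 · 126 + 23
  126 = 5 · 23 + 11
  23 = 2 · 11 + 1
  11 = 11 · 1 + 0
gcd(676, 275) = 1.
Track Bezout coefficients alongside the remainders: start with r₀ = 676 = a·1 + b·0 (s = 1, t = 0) and r₁ = 275 = a·0 + b·1 (s = 0, t = 1); each new remainder r_{k+1} = r_{k-1} − q_k·r_k inherits s_{k+1} = s_{k-1} − q_k·s_k, t_{k+1} = t_{k-1} − q_k·t_k, so r_k = a·s_k + b·t_k at every step:
  q = 2: r = 126, s = 1 − 2·0 = 1, t = 0 − 2·1 = -2  (check: 676·1 + 275·(-2) = 126)
  q = 2: r = 23, s = 0 − 2·1 = -2, t = 1 − 2·(-2) = 5  (check: 676·(-2) + 275·5 = 23)
  q = 5: r = 11, s = 1 − 5·(-2) = 11, t = -2 − 5·5 = -27  (check: 676·11 + 275·(-27) = 11)
  q = 2: r = 1, s = -2 − 2·11 = -24, t = 5 − 2·(-27) = 59  (check: 676·(-24) + 275·59 = 1)
The row with r = 1 (the gcd) gives the Bezout coefficients s = -24, t = 59.
Result: 676 · (-24) + 275 · (59) = 1.

gcd(676, 275) = 1; s = -24, t = 59 (check: 676·(-24) + 275·59 = 1).


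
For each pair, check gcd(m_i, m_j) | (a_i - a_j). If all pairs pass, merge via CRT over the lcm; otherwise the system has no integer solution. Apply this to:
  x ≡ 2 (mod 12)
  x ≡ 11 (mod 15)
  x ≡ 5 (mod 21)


Moduli 12, 15, 21 are not pairwise coprime, so CRT works modulo lcm(m_i) when all pairwise compatibility conditions hold.
Pairwise compatibility: gcd(m_i, m_j) must divide a_i - a_j for every pair.
Merge one congruence at a time:
  Start: x ≡ 2 (mod 12).
  Combine with x ≡ 11 (mod 15): gcd(12, 15) = 3; 11 - 2 = 9, which IS divisible by 3, so compatible.
    Write x = 2 + 12·t and substitute into x ≡ 11 (mod 15): 12·t ≡ 11 − 2 = 9 (mod 15).
    Divide the congruence (and modulus) by g = 3: 4·t ≡ 3 (mod 5).
    The inverse of 4 mod 5 is 4 (since 4·4 = 16 = 3·5 + 1), so t ≡ 4·3 = 12 ≡ 2 (mod 5).
    Then x = 2 + 12·2 = 26, valid modulo lcm(12, 15) = 60: x ≡ 26 (mod 60).
  Combine with x ≡ 5 (mod 21): gcd(60, 21) = 3; 5 - 26 = -21, which IS divisible by 3, so compatible.
    Write x = 26 + 60·t and substitute into x ≡ 5 (mod 21): 60·t ≡ 5 − 26 = -21 (mod 21).
    Divide the congruence (and modulus) by g = 3: 20·t ≡ -7 (mod 7).
    Reduce coefficients mod 7: 6·t ≡ 0 (mod 7).
    The inverse of 6 mod 7 is 6 (since 6·6 = 36 = 5·7 + 1), so t ≡ 6·0 = 0 ≡ 0 (mod 7).
    Then x = 26 + 60·0 = 26, valid modulo lcm(60, 21) = 420: x ≡ 26 (mod 420).
Verify: 26 mod 12 = 2, 26 mod 15 = 11, 26 mod 21 = 5.

x ≡ 26 (mod 420).


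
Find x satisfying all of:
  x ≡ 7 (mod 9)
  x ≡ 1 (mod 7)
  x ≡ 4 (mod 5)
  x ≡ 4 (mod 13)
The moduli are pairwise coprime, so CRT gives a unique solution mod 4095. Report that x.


Product of moduli M = 9 · 7 · 5 · 13 = 4095.
Merge one congruence at a time:
  Start: x ≡ 7 (mod 9).
  Combine with x ≡ 1 (mod 7); new modulus lcm = 63.
    Write x = 7 + 9·t and substitute into x ≡ 1 (mod 7): 9·t ≡ 1 − 7 = -6 (mod 7).
    Reduce coefficients mod 7: 2·t ≡ 1 (mod 7).
    The inverse of 2 mod 7 is 4 (since 2·4 = 8 = 1·7 + 1), so t ≡ 4·1 = 4 ≡ 4 (mod 7).
    Then x = 7 + 9·4 = 43, valid modulo lcm(9, 7) = 63: x ≡ 43 (mod 63).
  Combine with x ≡ 4 (mod 5); new modulus lcm = 315.
    Write x = 43 + 63·t and substitute into x ≡ 4 (mod 5): 63·t ≡ 4 − 43 = -39 (mod 5).
    Reduce coefficients mod 5: 3·t ≡ 1 (mod 5).
    The inverse of 3 mod 5 is 2 (since 3·2 = 6 = 1·5 + 1), so t ≡ 2·1 = 2 ≡ 2 (mod 5).
    Then x = 43 + 63·2 = 169, valid modulo lcm(63, 5) = 315: x ≡ 169 (mod 315).
  Combine with x ≡ 4 (mod 13); new modulus lcm = 4095.
    Write x = 169 + 315·t and substitute into x ≡ 4 (mod 13): 315·t ≡ 4 − 169 = -165 (mod 13).
    Reduce coefficients mod 13: 3·t ≡ 4 (mod 13).
    The inverse of 3 mod 13 is 9 (since 3·9 = 27 = 2·13 + 1), so t ≡ 9·4 = 36 ≡ 10 (mod 13).
    Then x = 169 + 315·10 = 3319, valid modulo lcm(315, 13) = 4095: x ≡ 3319 (mod 4095).
Verify against each original: 3319 mod 9 = 7, 3319 mod 7 = 1, 3319 mod 5 = 4, 3319 mod 13 = 4.

x ≡ 3319 (mod 4095).


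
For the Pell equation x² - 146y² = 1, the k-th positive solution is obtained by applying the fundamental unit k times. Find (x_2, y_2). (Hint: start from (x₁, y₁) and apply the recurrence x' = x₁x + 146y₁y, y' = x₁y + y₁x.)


Step 1: Find the fundamental solution (x₁, y₁) of x² - 146y² = 1.
  Expand √146 as a continued fraction. a₀ = ⌊√146⌋ = 12; iterate m_{k+1} = d_k·a_k − m_k, d_{k+1} = (146 − m_{k+1}²)/d_k, a_{k+1} = ⌊(a₀ + m_{k+1})/d_{k+1}⌋ (starting m₀ = 0, d₀ = 1), with convergents p_k = a_k·p_{k-1} + p_{k-2}, q_k = a_k·q_{k-1} + q_{k-2} (p₋₁ = 1, q₋₁ = 0):
  k = 0: a₀ = 12; p₀/q₀ = 12/1; p₀² − 146·q₀² = 144 − 146 = -2.
  k = 1: m = 12, d = 2, a = ⌊(12 + 12)/2⌋ = 12; p/q = (12·12 + 1)/(12·1 + 0) = 145/12; p² − 146·q² = 21025 − 21024 = 1.
  The first convergent with p² − 146·q² = 1 gives the fundamental solution (x₁, y₁) = (145, 12).
Step 2: Apply the recurrence (x_{n+1}, y_{n+1}) = (x₁x_n + 146y₁y_n, x₁y_n + y₁x_n) repeatedly.
  From (x_1, y_1) = (145, 12): x_2 = 145·145 + 146·12·12 = 42049; y_2 = 145·12 + 12·145 = 3480.
Step 3: Verify x_2² - 146·y_2² = 1768118401 - 1768118400 = 1 (should be 1). ✓

(x_1, y_1) = (145, 12); (x_2, y_2) = (42049, 3480).


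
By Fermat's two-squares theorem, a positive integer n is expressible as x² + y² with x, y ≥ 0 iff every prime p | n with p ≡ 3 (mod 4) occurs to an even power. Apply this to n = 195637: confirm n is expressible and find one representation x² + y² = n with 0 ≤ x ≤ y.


Step 1: Factor n = 195637 = 13 · 101 · 149.
Step 2: Check the mod-4 condition on each prime factor: 13 ≡ 1 (mod 4), exponent 1; 101 ≡ 1 (mod 4), exponent 1; 149 ≡ 1 (mod 4), exponent 1.
All primes ≡ 3 (mod 4) appear to even exponent (or don't appear), so by the two-squares theorem n IS expressible as a sum of two squares.
Step 3: Build a representation. Here n = 13 · 101 · 149 is a product of primes ≡ 1 (mod 4). Each prime p ≡ 1 (mod 4) is itself a sum of two squares; find a² by testing p − a² for a perfect square:
  13: 13 − 1² = 12, 13 − 2² = 9 = 3² ⇒ 13 = 2² + 3².
  101: 101 − 1² = 100 = 10² ⇒ 101 = 1² + 10².
  149: 149 − 1² = 148, 149 − 2² = 145, 149 − 3² = 140, 149 − 4² = 133, 149 − 5² = 124, 149 − 6² = 113, 149 − 7² = 100 = 10² ⇒ 149 = 7² + 10².
  Combine using the Brahmagupta–Fibonacci identity (a² + b²)(c² + d²) = (ac − bd)² + (ad + bc)² = (ac + bd)² + (ad − bc)²:
  13 · 101 = 1313: from (2² + 3²)(1² + 10²), take (2·1 − 3·10, 2·10 + 3·1) = (2 − 30, 20 + 3) = (-28, 23); dropping signs (only squares matter) gives (28, 23); check 28² + 23² = 784 + 529 = 1313 ✓.
  1313 · 149 = 195637: from (28² + 23²)(7² + 10²), take (28·7 − 23·10, 28·10 + 23·7) = (196 − 230, 280 + 161) = (-34, 441); dropping signs (only squares matter) gives (34, 441); check 34² + 441² = 1156 + 194481 = 195637 ✓.
Step 4: Order so x ≤ y and verify: 34² + 441² = 1156 + 194481 = 195637 = n. ✓

n = 195637 = 34² + 441² (one valid representation with x ≤ y).


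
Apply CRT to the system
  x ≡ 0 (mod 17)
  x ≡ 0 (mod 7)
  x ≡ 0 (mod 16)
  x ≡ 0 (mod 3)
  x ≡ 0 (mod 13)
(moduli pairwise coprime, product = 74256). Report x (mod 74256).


Product of moduli M = 17 · 7 · 16 · 3 · 13 = 74256.
Merge one congruence at a time:
  Start: x ≡ 0 (mod 17).
  Combine with x ≡ 0 (mod 7); new modulus lcm = 119.
    Write x = 0 + 17·t and substitute into x ≡ 0 (mod 7): 17·t ≡ 0 − 0 = 0 (mod 7).
    Reduce coefficients mod 7: 3·t ≡ 0 (mod 7).
    The inverse of 3 mod 7 is 5 (since 3·5 = 15 = 2·7 + 1), so t ≡ 5·0 = 0 ≡ 0 (mod 7).
    Then x = 0 + 17·0 = 0, valid modulo lcm(17, 7) = 119: x ≡ 0 (mod 119).
  Combine with x ≡ 0 (mod 16); new modulus lcm = 1904.
    Write x = 0 + 119·t and substitute into x ≡ 0 (mod 16): 119·t ≡ 0 − 0 = 0 (mod 16).
    Reduce coefficients mod 16: 7·t ≡ 0 (mod 16).
    The inverse of 7 mod 16 is 7 (since 7·7 = 49 = 3·16 + 1), so t ≡ 7·0 = 0 ≡ 0 (mod 16).
    Then x = 0 + 119·0 = 0, valid modulo lcm(119, 16) = 1904: x ≡ 0 (mod 1904).
  Combine with x ≡ 0 (mod 3); new modulus lcm = 5712.
    Write x = 0 + 1904·t and substitute into x ≡ 0 (mod 3): 1904·t ≡ 0 − 0 = 0 (mod 3).
    Reduce coefficients mod 3: 2·t ≡ 0 (mod 3).
    The inverse of 2 mod 3 is 2 (since 2·2 = 4 = 1·3 + 1), so t ≡ 2·0 = 0 ≡ 0 (mod 3).
    Then x = 0 + 1904·0 = 0, valid modulo lcm(1904, 3) = 5712: x ≡ 0 (mod 5712).
  Combine with x ≡ 0 (mod 13); new modulus lcm = 74256.
    Write x = 0 + 5712·t and substitute into x ≡ 0 (mod 13): 5712·t ≡ 0 − 0 = 0 (mod 13).
    Reduce coefficients mod 13: 5·t ≡ 0 (mod 13).
    The inverse of 5 mod 13 is 8 (since 5·8 = 40 = 3·13 + 1), so t ≡ 8·0 = 0 ≡ 0 (mod 13).
    Then x = 0 + 5712·0 = 0, valid modulo lcm(5712, 13) = 74256: x ≡ 0 (mod 74256).
Verify against each original: 0 mod 17 = 0, 0 mod 7 = 0, 0 mod 16 = 0, 0 mod 3 = 0, 0 mod 13 = 0.

x ≡ 0 (mod 74256).


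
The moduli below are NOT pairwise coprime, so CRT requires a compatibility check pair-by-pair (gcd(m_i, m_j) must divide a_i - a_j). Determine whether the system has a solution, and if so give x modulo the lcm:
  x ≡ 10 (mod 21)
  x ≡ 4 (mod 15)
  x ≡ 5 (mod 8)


Moduli 21, 15, 8 are not pairwise coprime, so CRT works modulo lcm(m_i) when all pairwise compatibility conditions hold.
Pairwise compatibility: gcd(m_i, m_j) must divide a_i - a_j for every pair.
Merge one congruence at a time:
  Start: x ≡ 10 (mod 21).
  Combine with x ≡ 4 (mod 15): gcd(21, 15) = 3; 4 - 10 = -6, which IS divisible by 3, so compatible.
    Write x = 10 + 21·t and substitute into x ≡ 4 (mod 15): 21·t ≡ 4 − 10 = -6 (mod 15).
    Divide the congruence (and modulus) by g = 3: 7·t ≡ -2 (mod 5).
    Reduce coefficients mod 5: 2·t ≡ 3 (mod 5).
    The inverse of 2 mod 5 is 3 (since 2·3 = 6 = 1·5 + 1), so t ≡ 3·3 = 9 ≡ 4 (mod 5).
    Then x = 10 + 21·4 = 94, valid modulo lcm(21, 15) = 105: x ≡ 94 (mod 105).
  Combine with x ≡ 5 (mod 8): gcd(105, 8) = 1; 5 - 94 = -89, which IS divisible by 1, so compatible.
    Write x = 94 + 105·t and substitute into x ≡ 5 (mod 8): 105·t ≡ 5 − 94 = -89 (mod 8).
    Reduce coefficients mod 8: 1·t ≡ 7 (mod 8).
    So t ≡ 7 (mod 8).
    Then x = 94 + 105·7 = 829, valid modulo lcm(105, 8) = 840: x ≡ 829 (mod 840).
Verify: 829 mod 21 = 10, 829 mod 15 = 4, 829 mod 8 = 5.

x ≡ 829 (mod 840).


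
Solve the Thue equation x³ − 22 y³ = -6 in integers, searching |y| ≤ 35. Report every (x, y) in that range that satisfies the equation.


The equation is x³ - 22y³ = -6. For fixed y, x³ = 22·y³ − 6, so a solution requires the RHS to be a perfect cube.
Strategy: iterate y from -35 to 35, compute RHS = 22·y³ − 6, and check whether it is a (positive or negative) perfect cube.
Check small values of y:
  y = 0: RHS = -6 is not a perfect cube.
  y = 1: RHS = 16 is not a perfect cube.
  y = -1: RHS = -28 is not a perfect cube.
  y = 2: RHS = 170 is not a perfect cube.
  y = -2: RHS = -182 is not a perfect cube.
  y = 3: RHS = 588 is not a perfect cube.
  y = -3: RHS = -600 is not a perfect cube.
Continuing, at y = 5: RHS = 2744 = (14)³ ⇒ x = 14 works.
Searching the remaining y in |y| ≤ 35 finds no further solutions.
Collected solutions: (14, 5).

Solutions (with |y| ≤ 35): (14, 5).


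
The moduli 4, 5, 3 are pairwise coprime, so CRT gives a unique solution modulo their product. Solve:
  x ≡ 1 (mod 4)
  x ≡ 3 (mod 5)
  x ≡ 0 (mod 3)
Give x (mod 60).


Moduli 4, 5, 3 are pairwise coprime; by CRT there is a unique solution modulo M = 4 · 5 · 3 = 60.
Solve pairwise, accumulating the modulus:
  Start with x ≡ 1 (mod 4).
  Combine with x ≡ 3 (mod 5): since gcd(4, 5) = 1, we get a unique residue mod 20.
    Write x = 1 + 4·t and substitute into x ≡ 3 (mod 5): 4·t ≡ 3 − 1 = 2 (mod 5).
    The inverse of 4 mod 5 is 4 (since 4·4 = 16 = 3·5 + 1), so t ≡ 4·2 = 8 ≡ 3 (mod 5).
    Then x = 1 + 4·3 = 13, valid modulo lcm(4, 5) = 20: x ≡ 13 (mod 20).
  Combine with x ≡ 0 (mod 3): since gcd(20, 3) = 1, we get a unique residue mod 60.
    Write x = 13 + 20·t and substitute into x ≡ 0 (mod 3): 20·t ≡ 0 − 13 = -13 (mod 3).
    Reduce coefficients mod 3: 2·t ≡ 2 (mod 3).
    The inverse of 2 mod 3 is 2 (since 2·2 = 4 = 1·3 + 1), so t ≡ 2·2 = 4 ≡ 1 (mod 3).
    Then x = 13 + 20·1 = 33, valid modulo lcm(20, 3) = 60: x ≡ 33 (mod 60).
Verify: 33 mod 4 = 1 ✓, 33 mod 5 = 3 ✓, 33 mod 3 = 0 ✓.

x ≡ 33 (mod 60).


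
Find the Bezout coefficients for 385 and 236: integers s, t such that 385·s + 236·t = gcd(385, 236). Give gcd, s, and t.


Euclidean algorithm on (385, 236) — divide until remainder is 0:
  385 = 1 · 236 + 149
  236 = 1 · 149 + 87
  149 = 1 · 87 + 62
  87 = 1 · 62 + 25
  62 = 2 · 25 + 12
  25 = 2 · 12 + 1
  12 = 12 · 1 + 0
gcd(385, 236) = 1.
Track Bezout coefficients alongside the remainders: start with r₀ = 385 = a·1 + b·0 (s = 1, t = 0) and r₁ = 236 = a·0 + b·1 (s = 0, t = 1); each new remainder r_{k+1} = r_{k-1} − q_k·r_k inherits s_{k+1} = s_{k-1} − q_k·s_k, t_{k+1} = t_{k-1} − q_k·t_k, so r_k = a·s_k + b·t_k at every step:
  q = 1: r = 149, s = 1 − 1·0 = 1, t = 0 − 1·1 = -1  (check: 385·1 + 236·(-1) = 149)
  q = 1: r = 87, s = 0 − 1·1 = -1, t = 1 − 1·(-1) = 2  (check: 385·(-1) + 236·2 = 87)
  q = 1: r = 62, s = 1 − 1·(-1) = 2, t = -1 − 1·2 = -3  (check: 385·2 + 236·(-3) = 62)
  q = 1: r = 25, s = -1 − 1·2 = -3, t = 2 − 1·(-3) = 5  (check: 385·(-3) + 236·5 = 25)
  q = 2: r = 12, s = 2 − 2·(-3) = 8, t = -3 − 2·5 = -13  (check: 385·8 + 236·(-13) = 12)
  q = 2: r = 1, s = -3 − 2·8 = -19, t = 5 − 2·(-13) = 31  (check: 385·(-19) + 236·31 = 1)
The row with r = 1 (the gcd) gives the Bezout coefficients s = -19, t = 31.
Result: 385 · (-19) + 236 · (31) = 1.

gcd(385, 236) = 1; s = -19, t = 31 (check: 385·(-19) + 236·31 = 1).


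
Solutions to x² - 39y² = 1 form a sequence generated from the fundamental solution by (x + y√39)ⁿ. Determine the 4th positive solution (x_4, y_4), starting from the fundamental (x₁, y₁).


Step 1: Find the fundamental solution (x₁, y₁) of x² - 39y² = 1.
  Expand √39 as a continued fraction. a₀ = ⌊√39⌋ = 6; iterate m_{k+1} = d_k·a_k − m_k, d_{k+1} = (39 − m_{k+1}²)/d_k, a_{k+1} = ⌊(a₀ + m_{k+1})/d_{k+1}⌋ (starting m₀ = 0, d₀ = 1), with convergents p_k = a_k·p_{k-1} + p_{k-2}, q_k = a_k·q_{k-1} + q_{k-2} (p₋₁ = 1, q₋₁ = 0):
  k = 0: a₀ = 6; p₀/q₀ = 6/1; p₀² − 39·q₀² = 36 − 39 = -3.
  k = 1: m = 6, d = 3, a = ⌊(6 + 6)/3⌋ = 4; p/q = (4·6 + 1)/(4·1 + 0) = 25/4; p² − 39·q² = 625 − 624 = 1.
  The first convergent with p² − 39·q² = 1 gives the fundamental solution (x₁, y₁) = (25, 4).
Step 2: Apply the recurrence (x_{n+1}, y_{n+1}) = (x₁x_n + 39y₁y_n, x₁y_n + y₁x_n) repeatedly.
  From (x_1, y_1) = (25, 4): x_2 = 25·25 + 39·4·4 = 1249; y_2 = 25·4 + 4·25 = 200.
  From (x_2, y_2) = (1249, 200): x_3 = 25·1249 + 39·4·200 = 62425; y_3 = 25·200 + 4·1249 = 9996.
  From (x_3, y_3) = (62425, 9996): x_4 = 25·62425 + 39·4·9996 = 3120001; y_4 = 25·9996 + 4·62425 = 499600.
Step 3: Verify x_4² - 39·y_4² = 9734406240001 - 9734406240000 = 1 (should be 1). ✓

(x_1, y_1) = (25, 4); (x_4, y_4) = (3120001, 499600).


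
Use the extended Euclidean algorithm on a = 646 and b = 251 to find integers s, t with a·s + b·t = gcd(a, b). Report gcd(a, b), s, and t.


Euclidean algorithm on (646, 251) — divide until remainder is 0:
  646 = 2 · 251 + 144
  251 = 1 · 144 + 107
  144 = 1 · 107 + 37
  107 = 2 · 37 + 33
  37 = 1 · 33 + 4
  33 = 8 · 4 + 1
  4 = 4 · 1 + 0
gcd(646, 251) = 1.
Track Bezout coefficients alongside the remainders: start with r₀ = 646 = a·1 + b·0 (s = 1, t = 0) and r₁ = 251 = a·0 + b·1 (s = 0, t = 1); each new remainder r_{k+1} = r_{k-1} − q_k·r_k inherits s_{k+1} = s_{k-1} − q_k·s_k, t_{k+1} = t_{k-1} − q_k·t_k, so r_k = a·s_k + b·t_k at every step:
  q = 2: r = 144, s = 1 − 2·0 = 1, t = 0 − 2·1 = -2  (check: 646·1 + 251·(-2) = 144)
  q = 1: r = 107, s = 0 − 1·1 = -1, t = 1 − 1·(-2) = 3  (check: 646·(-1) + 251·3 = 107)
  q = 1: r = 37, s = 1 − 1·(-1) = 2, t = -2 − 1·3 = -5  (check: 646·2 + 251·(-5) = 37)
  q = 2: r = 33, s = -1 − 2·2 = -5, t = 3 − 2·(-5) = 13  (check: 646·(-5) + 251·13 = 33)
  q = 1: r = 4, s = 2 − 1·(-5) = 7, t = -5 − 1·13 = -18  (check: 646·7 + 251·(-18) = 4)
  q = 8: r = 1, s = -5 − 8·7 = -61, t = 13 − 8·(-18) = 157  (check: 646·(-61) + 251·157 = 1)
The row with r = 1 (the gcd) gives the Bezout coefficients s = -61, t = 157.
Result: 646 · (-61) + 251 · (157) = 1.

gcd(646, 251) = 1; s = -61, t = 157 (check: 646·(-61) + 251·157 = 1).


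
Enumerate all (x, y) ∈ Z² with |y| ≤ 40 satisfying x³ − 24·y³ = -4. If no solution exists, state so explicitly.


The equation is x³ - 24y³ = -4. For fixed y, x³ = 24·y³ − 4, so a solution requires the RHS to be a perfect cube.
Strategy: iterate y from -40 to 40, compute RHS = 24·y³ − 4, and check whether it is a (positive or negative) perfect cube.
Check small values of y:
  y = 0: RHS = -4 is not a perfect cube.
  y = 1: RHS = 20 is not a perfect cube.
  y = -1: RHS = -28 is not a perfect cube.
  y = 2: RHS = 188 is not a perfect cube.
  y = -2: RHS = -196 is not a perfect cube.
  y = 3: RHS = 644 is not a perfect cube.
  y = -3: RHS = -652 is not a perfect cube.
Continuing the search up to |y| = 40 finds no solutions either.
No (x, y) in the scanned range satisfies the equation.

No integer solutions with |y| ≤ 40.


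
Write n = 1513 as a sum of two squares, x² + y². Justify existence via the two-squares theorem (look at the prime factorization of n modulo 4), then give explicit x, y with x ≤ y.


Step 1: Factor n = 1513 = 17 · 89.
Step 2: Check the mod-4 condition on each prime factor: 17 ≡ 1 (mod 4), exponent 1; 89 ≡ 1 (mod 4), exponent 1.
All primes ≡ 3 (mod 4) appear to even exponent (or don't appear), so by the two-squares theorem n IS expressible as a sum of two squares.
Step 3: Build a representation. Here n = 17 · 89 is a product of primes ≡ 1 (mod 4). Each prime p ≡ 1 (mod 4) is itself a sum of two squares; find a² by testing p − a² for a perfect square:
  17: 17 − 1² = 16 = 4² ⇒ 17 = 1² + 4².
  89: 89 − 1² = 88, 89 − 2² = 85, 89 − 3² = 80, 89 − 4² = 73, 89 − 5² = 64 = 8² ⇒ 89 = 5² + 8².
  Combine using the Brahmagupta–Fibonacci identity (a² + b²)(c² + d²) = (ac − bd)² + (ad + bc)² = (ac + bd)² + (ad − bc)²:
  17 · 89 = 1513: from (1² + 4²)(5² + 8²), take (1·5 − 4·8, 1·8 + 4·5) = (5 − 32, 8 + 20) = (-27, 28); dropping signs (only squares matter) gives (27, 28); check 27² + 28² = 729 + 784 = 1513 ✓.
Step 4: Order so x ≤ y and verify: 27² + 28² = 729 + 784 = 1513 = n. ✓

n = 1513 = 27² + 28² (one valid representation with x ≤ y).


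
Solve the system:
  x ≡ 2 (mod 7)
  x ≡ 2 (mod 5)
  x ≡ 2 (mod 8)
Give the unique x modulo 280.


Moduli 7, 5, 8 are pairwise coprime; by CRT there is a unique solution modulo M = 7 · 5 · 8 = 280.
Solve pairwise, accumulating the modulus:
  Start with x ≡ 2 (mod 7).
  Combine with x ≡ 2 (mod 5): since gcd(7, 5) = 1, we get a unique residue mod 35.
    Write x = 2 + 7·t and substitute into x ≡ 2 (mod 5): 7·t ≡ 2 − 2 = 0 (mod 5).
    Reduce coefficients mod 5: 2·t ≡ 0 (mod 5).
    The inverse of 2 mod 5 is 3 (since 2·3 = 6 = 1·5 + 1), so t ≡ 3·0 = 0 ≡ 0 (mod 5).
    Then x = 2 + 7·0 = 2, valid modulo lcm(7, 5) = 35: x ≡ 2 (mod 35).
  Combine with x ≡ 2 (mod 8): since gcd(35, 8) = 1, we get a unique residue mod 280.
    Write x = 2 + 35·t and substitute into x ≡ 2 (mod 8): 35·t ≡ 2 − 2 = 0 (mod 8).
    Reduce coefficients mod 8: 3·t ≡ 0 (mod 8).
    The inverse of 3 mod 8 is 3 (since 3·3 = 9 = 1·8 + 1), so t ≡ 3·0 = 0 ≡ 0 (mod 8).
    Then x = 2 + 35·0 = 2, valid modulo lcm(35, 8) = 280: x ≡ 2 (mod 280).
Verify: 2 mod 7 = 2 ✓, 2 mod 5 = 2 ✓, 2 mod 8 = 2 ✓.

x ≡ 2 (mod 280).


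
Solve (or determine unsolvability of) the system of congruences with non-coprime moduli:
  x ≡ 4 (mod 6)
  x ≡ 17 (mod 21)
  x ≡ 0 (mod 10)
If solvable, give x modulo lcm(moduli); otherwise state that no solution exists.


Moduli 6, 21, 10 are not pairwise coprime, so CRT works modulo lcm(m_i) when all pairwise compatibility conditions hold.
Pairwise compatibility: gcd(m_i, m_j) must divide a_i - a_j for every pair.
Merge one congruence at a time:
  Start: x ≡ 4 (mod 6).
  Combine with x ≡ 17 (mod 21): gcd(6, 21) = 3, and 17 - 4 = 13 is NOT divisible by 3.
    ⇒ system is inconsistent (no integer solution).

No solution (the system is inconsistent).


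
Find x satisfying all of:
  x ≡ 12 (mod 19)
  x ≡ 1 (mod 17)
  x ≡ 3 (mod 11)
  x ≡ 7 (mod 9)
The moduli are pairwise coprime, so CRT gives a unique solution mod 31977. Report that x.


Product of moduli M = 19 · 17 · 11 · 9 = 31977.
Merge one congruence at a time:
  Start: x ≡ 12 (mod 19).
  Combine with x ≡ 1 (mod 17); new modulus lcm = 323.
    Write x = 12 + 19·t and substitute into x ≡ 1 (mod 17): 19·t ≡ 1 − 12 = -11 (mod 17).
    Reduce coefficients mod 17: 2·t ≡ 6 (mod 17).
    The inverse of 2 mod 17 is 9 (since 2·9 = 18 = 1·17 + 1), so t ≡ 9·6 = 54 ≡ 3 (mod 17).
    Then x = 12 + 19·3 = 69, valid modulo lcm(19, 17) = 323: x ≡ 69 (mod 323).
  Combine with x ≡ 3 (mod 11); new modulus lcm = 3553.
    Write x = 69 + 323·t and substitute into x ≡ 3 (mod 11): 323·t ≡ 3 − 69 = -66 (mod 11).
    Reduce coefficients mod 11: 4·t ≡ 0 (mod 11).
    The inverse of 4 mod 11 is 3 (since 4·3 = 12 = 1·11 + 1), so t ≡ 3·0 = 0 ≡ 0 (mod 11).
    Then x = 69 + 323·0 = 69, valid modulo lcm(323, 11) = 3553: x ≡ 69 (mod 3553).
  Combine with x ≡ 7 (mod 9); new modulus lcm = 31977.
    Write x = 69 + 3553·t and substitute into x ≡ 7 (mod 9): 3553·t ≡ 7 − 69 = -62 (mod 9).
    Reduce coefficients mod 9: 7·t ≡ 1 (mod 9).
    The inverse of 7 mod 9 is 4 (since 7·4 = 28 = 3·9 + 1), so t ≡ 4·1 = 4 ≡ 4 (mod 9).
    Then x = 69 + 3553·4 = 14281, valid modulo lcm(3553, 9) = 31977: x ≡ 14281 (mod 31977).
Verify against each original: 14281 mod 19 = 12, 14281 mod 17 = 1, 14281 mod 11 = 3, 14281 mod 9 = 7.

x ≡ 14281 (mod 31977).


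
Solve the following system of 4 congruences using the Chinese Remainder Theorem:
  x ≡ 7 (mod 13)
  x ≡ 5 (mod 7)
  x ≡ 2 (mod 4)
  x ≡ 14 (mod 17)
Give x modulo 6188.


Product of moduli M = 13 · 7 · 4 · 17 = 6188.
Merge one congruence at a time:
  Start: x ≡ 7 (mod 13).
  Combine with x ≡ 5 (mod 7); new modulus lcm = 91.
    Write x = 7 + 13·t and substitute into x ≡ 5 (mod 7): 13·t ≡ 5 − 7 = -2 (mod 7).
    Reduce coefficients mod 7: 6·t ≡ 5 (mod 7).
    The inverse of 6 mod 7 is 6 (since 6·6 = 36 = 5·7 + 1), so t ≡ 6·5 = 30 ≡ 2 (mod 7).
    Then x = 7 + 13·2 = 33, valid modulo lcm(13, 7) = 91: x ≡ 33 (mod 91).
  Combine with x ≡ 2 (mod 4); new modulus lcm = 364.
    Write x = 33 + 91·t and substitute into x ≡ 2 (mod 4): 91·t ≡ 2 − 33 = -31 (mod 4).
    Reduce coefficients mod 4: 3·t ≡ 1 (mod 4).
    The inverse of 3 mod 4 is 3 (since 3·3 = 9 = 2·4 + 1), so t ≡ 3·1 = 3 ≡ 3 (mod 4).
    Then x = 33 + 91·3 = 306, valid modulo lcm(91, 4) = 364: x ≡ 306 (mod 364).
  Combine with x ≡ 14 (mod 17); new modulus lcm = 6188.
    Write x = 306 + 364·t and substitute into x ≡ 14 (mod 17): 364·t ≡ 14 − 306 = -292 (mod 17).
    Reduce coefficients mod 17: 7·t ≡ 14 (mod 17).
    The inverse of 7 mod 17 is 5 (since 7·5 = 35 = 2·17 + 1), so t ≡ 5·14 = 70 ≡ 2 (mod 17).
    Then x = 306 + 364·2 = 1034, valid modulo lcm(364, 17) = 6188: x ≡ 1034 (mod 6188).
Verify against each original: 1034 mod 13 = 7, 1034 mod 7 = 5, 1034 mod 4 = 2, 1034 mod 17 = 14.

x ≡ 1034 (mod 6188).


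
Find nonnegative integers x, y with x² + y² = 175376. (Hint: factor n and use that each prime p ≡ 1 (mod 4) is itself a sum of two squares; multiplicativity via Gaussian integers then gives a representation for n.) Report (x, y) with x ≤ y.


Step 1: Factor n = 175376 = 2^4 · 97 · 113.
Step 2: Check the mod-4 condition on each prime factor: 2 = 2 (special); 97 ≡ 1 (mod 4), exponent 1; 113 ≡ 1 (mod 4), exponent 1.
All primes ≡ 3 (mod 4) appear to even exponent (or don't appear), so by the two-squares theorem n IS expressible as a sum of two squares.
Step 3: Build a representation. Group n = k² · m with k = 4 and m = 97 · 113 = 10961 (a product of primes ≡ 1 (mod 4)); a representation of m scales to one of n via (k·x)² + (k·y)² = k²(x² + y²). Each prime p ≡ 1 (mod 4) is itself a sum of two squares; find a² by testing p − a² for a perfect square:
  97: 97 − 1² = 96, 97 − 2² = 93, 97 − 3² = 88, 97 − 4² = 81 = 9² ⇒ 97 = 4² + 9².
  113: 113 − 1² = 112, 113 − 2² = 109, 113 − 3² = 104, 113 − 4² = 97, 113 − 5² = 88, 113 − 6² = 77, 113 − 7² = 64 = 8² ⇒ 113 = 7² + 8².
  Combine using the Brahmagupta–Fibonacci identity (a² + b²)(c² + d²) = (ac − bd)² + (ad + bc)² = (ac + bd)² + (ad − bc)²:
  97 · 113 = 10961: from (4² + 9²)(7² + 8²), take (4·7 − 9·8, 4·8 + 9·7) = (28 − 72, 32 + 63) = (-44, 95); dropping signs (only squares matter) gives (44, 95); check 44² + 95² = 1936 + 9025 = 10961 ✓.
  Scale by k = 4: (4·44, 4·95) = (176, 380).
Step 4: Order so x ≤ y and verify: 176² + 380² = 30976 + 144400 = 175376 = n. ✓

n = 175376 = 176² + 380² (one valid representation with x ≤ y).


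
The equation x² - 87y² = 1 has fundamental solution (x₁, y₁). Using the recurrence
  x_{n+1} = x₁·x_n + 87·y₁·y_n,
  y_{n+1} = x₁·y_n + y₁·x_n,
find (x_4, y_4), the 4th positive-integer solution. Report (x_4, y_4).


Step 1: Find the fundamental solution (x₁, y₁) of x² - 87y² = 1.
  Expand √87 as a continued fraction. a₀ = ⌊√87⌋ = 9; iterate m_{k+1} = d_k·a_k − m_k, d_{k+1} = (87 − m_{k+1}²)/d_k, a_{k+1} = ⌊(a₀ + m_{k+1})/d_{k+1}⌋ (starting m₀ = 0, d₀ = 1), with convergents p_k = a_k·p_{k-1} + p_{k-2}, q_k = a_k·q_{k-1} + q_{k-2} (p₋₁ = 1, q₋₁ = 0):
  k = 0: a₀ = 9; p₀/q₀ = 9/1; p₀² − 87·q₀² = 81 − 87 = -6.
  k = 1: m = 9, d = 6, a = ⌊(9 + 9)/6⌋ = 3; p/q = (3·9 + 1)/(3·1 + 0) = 28/3; p² − 87·q² = 784 − 783 = 1.
  The first convergent with p² − 87·q² = 1 gives the fundamental solution (x₁, y₁) = (28, 3).
Step 2: Apply the recurrence (x_{n+1}, y_{n+1}) = (x₁x_n + 87y₁y_n, x₁y_n + y₁x_n) repeatedly.
  From (x_1, y_1) = (28, 3): x_2 = 28·28 + 87·3·3 = 1567; y_2 = 28·3 + 3·28 = 168.
  From (x_2, y_2) = (1567, 168): x_3 = 28·1567 + 87·3·168 = 87724; y_3 = 28·168 + 3·1567 = 9405.
  From (x_3, y_3) = (87724, 9405): x_4 = 28·87724 + 87·3·9405 = 4910977; y_4 = 28·9405 + 3·87724 = 526512.
Step 3: Verify x_4² - 87·y_4² = 24117695094529 - 24117695094528 = 1 (should be 1). ✓

(x_1, y_1) = (28, 3); (x_4, y_4) = (4910977, 526512).


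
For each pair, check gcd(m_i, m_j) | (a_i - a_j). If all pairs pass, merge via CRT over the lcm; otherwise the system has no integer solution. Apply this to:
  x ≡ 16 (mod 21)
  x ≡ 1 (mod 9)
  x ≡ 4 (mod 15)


Moduli 21, 9, 15 are not pairwise coprime, so CRT works modulo lcm(m_i) when all pairwise compatibility conditions hold.
Pairwise compatibility: gcd(m_i, m_j) must divide a_i - a_j for every pair.
Merge one congruence at a time:
  Start: x ≡ 16 (mod 21).
  Combine with x ≡ 1 (mod 9): gcd(21, 9) = 3; 1 - 16 = -15, which IS divisible by 3, so compatible.
    Write x = 16 + 21·t and substitute into x ≡ 1 (mod 9): 21·t ≡ 1 − 16 = -15 (mod 9).
    Divide the congruence (and modulus) by g = 3: 7·t ≡ -5 (mod 3).
    Reduce coefficients mod 3: 1·t ≡ 1 (mod 3).
    So t ≡ 1 (mod 3).
    Then x = 16 + 21·1 = 37, valid modulo lcm(21, 9) = 63: x ≡ 37 (mod 63).
  Combine with x ≡ 4 (mod 15): gcd(63, 15) = 3; 4 - 37 = -33, which IS divisible by 3, so compatible.
    Write x = 37 + 63·t and substitute into x ≡ 4 (mod 15): 63·t ≡ 4 − 37 = -33 (mod 15).
    Divide the congruence (and modulus) by g = 3: 21·t ≡ -11 (mod 5).
    Reduce coefficients mod 5: 1·t ≡ 4 (mod 5).
    So t ≡ 4 (mod 5).
    Then x = 37 + 63·4 = 289, valid modulo lcm(63, 15) = 315: x ≡ 289 (mod 315).
Verify: 289 mod 21 = 16, 289 mod 9 = 1, 289 mod 15 = 4.

x ≡ 289 (mod 315).


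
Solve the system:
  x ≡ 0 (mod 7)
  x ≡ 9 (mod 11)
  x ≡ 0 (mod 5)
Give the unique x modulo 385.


Moduli 7, 11, 5 are pairwise coprime; by CRT there is a unique solution modulo M = 7 · 11 · 5 = 385.
Solve pairwise, accumulating the modulus:
  Start with x ≡ 0 (mod 7).
  Combine with x ≡ 9 (mod 11): since gcd(7, 11) = 1, we get a unique residue mod 77.
    Write x = 0 + 7·t and substitute into x ≡ 9 (mod 11): 7·t ≡ 9 − 0 = 9 (mod 11).
    The inverse of 7 mod 11 is 8 (since 7·8 = 56 = 5·11 + 1), so t ≡ 8·9 = 72 ≡ 6 (mod 11).
    Then x = 0 + 7·6 = 42, valid modulo lcm(7, 11) = 77: x ≡ 42 (mod 77).
  Combine with x ≡ 0 (mod 5): since gcd(77, 5) = 1, we get a unique residue mod 385.
    Write x = 42 + 77·t and substitute into x ≡ 0 (mod 5): 77·t ≡ 0 − 42 = -42 (mod 5).
    Reduce coefficients mod 5: 2·t ≡ 3 (mod 5).
    The inverse of 2 mod 5 is 3 (since 2·3 = 6 = 1·5 + 1), so t ≡ 3·3 = 9 ≡ 4 (mod 5).
    Then x = 42 + 77·4 = 350, valid modulo lcm(77, 5) = 385: x ≡ 350 (mod 385).
Verify: 350 mod 7 = 0 ✓, 350 mod 11 = 9 ✓, 350 mod 5 = 0 ✓.

x ≡ 350 (mod 385).
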